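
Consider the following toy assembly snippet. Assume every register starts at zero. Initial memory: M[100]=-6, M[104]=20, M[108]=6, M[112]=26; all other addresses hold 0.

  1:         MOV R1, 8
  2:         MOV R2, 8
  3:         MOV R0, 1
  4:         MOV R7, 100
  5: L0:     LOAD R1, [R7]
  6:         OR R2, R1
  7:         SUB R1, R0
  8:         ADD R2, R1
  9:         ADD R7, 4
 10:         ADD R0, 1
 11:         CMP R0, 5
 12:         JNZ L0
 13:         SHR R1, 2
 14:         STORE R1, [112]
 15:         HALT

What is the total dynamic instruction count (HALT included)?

39

R1=8
R2=8
R0=1
R7=100
R1=M[100]=-6
R2=8|(-6)=-6
R1=(-6)-1=-7
R2=(-6)+(-7)=-13
R7=100+4=104
R0=1+1=2
CMP R0, 5  (cmp 2,5)
JNZ L0: taken
R1=M[104]=20
R2=(-13)|20=-9
R1=20-2=18
R2=(-9)+18=9
R7=104+4=108
R0=2+1=3
CMP R0, 5  (cmp 3,5)
JNZ L0: taken
R1=M[108]=6
R2=9|6=15
R1=6-3=3
R2=15+3=18
R7=108+4=112
R0=3+1=4
CMP R0, 5  (cmp 4,5)
JNZ L0: taken
R1=M[112]=26
R2=18|26=26
R1=26-4=22
R2=26+22=48
R7=112+4=116
R0=4+1=5
CMP R0, 5  (cmp 5,5)
JNZ L0: not taken
R1=22>>2=5
STORE R1, [112] → M[112]=5
halt.
Total executed instructions: 39.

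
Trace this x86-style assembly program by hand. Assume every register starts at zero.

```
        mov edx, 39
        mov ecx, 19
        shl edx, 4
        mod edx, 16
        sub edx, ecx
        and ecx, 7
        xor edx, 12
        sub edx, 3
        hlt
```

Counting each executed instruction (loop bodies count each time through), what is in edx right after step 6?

mov edx, 39 → edx=39
mov ecx, 19 → ecx=19
shl edx, 4 → edx=39<<4=624
mod edx, 16 → edx=624%16=0
sub edx, ecx → edx=0-19=-19
and ecx, 7 → ecx=19&7=3
After step 6: edx = -19.

-19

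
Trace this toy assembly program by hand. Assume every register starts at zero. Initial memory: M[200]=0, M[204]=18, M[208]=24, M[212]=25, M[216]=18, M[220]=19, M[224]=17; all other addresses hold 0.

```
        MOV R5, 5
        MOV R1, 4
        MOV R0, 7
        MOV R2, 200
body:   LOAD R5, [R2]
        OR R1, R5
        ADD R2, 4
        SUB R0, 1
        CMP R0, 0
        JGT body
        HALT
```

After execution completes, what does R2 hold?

228

MOV R5, 5 → R5=5
MOV R1, 4 → R1=4
MOV R0, 7 → R0=7
MOV R2, 200 → R2=200
LOAD R5, [R2] → R5=M[200]=0
OR R1, R5 → R1=4|0=4
ADD R2, 4 → R2=200+4=204
SUB R0, 1 → R0=7-1=6
CMP R0, 0  (cmp 6,0)
JGT body: taken
LOAD R5, [R2] → R5=M[204]=18
OR R1, R5 → R1=4|18=22
ADD R2, 4 → R2=204+4=208
SUB R0, 1 → R0=6-1=5
CMP R0, 0  (cmp 5,0)
JGT body: taken
LOAD R5, [R2] → R5=M[208]=24
OR R1, R5 → R1=22|24=30
ADD R2, 4 → R2=208+4=212
SUB R0, 1 → R0=5-1=4
CMP R0, 0  (cmp 4,0)
JGT body: taken
LOAD R5, [R2] → R5=M[212]=25
OR R1, R5 → R1=30|25=31
ADD R2, 4 → R2=212+4=216
SUB R0, 1 → R0=4-1=3
CMP R0, 0  (cmp 3,0)
JGT body: taken
LOAD R5, [R2] → R5=M[216]=18
OR R1, R5 → R1=31|18=31
ADD R2, 4 → R2=216+4=220
SUB R0, 1 → R0=3-1=2
CMP R0, 0  (cmp 2,0)
JGT body: taken
LOAD R5, [R2] → R5=M[220]=19
OR R1, R5 → R1=31|19=31
ADD R2, 4 → R2=220+4=224
SUB R0, 1 → R0=2-1=1
CMP R0, 0  (cmp 1,0)
JGT body: taken
LOAD R5, [R2] → R5=M[224]=17
OR R1, R5 → R1=31|17=31
ADD R2, 4 → R2=224+4=228
SUB R0, 1 → R0=1-1=0
CMP R0, 0  (cmp 0,0)
JGT body: not taken
halt.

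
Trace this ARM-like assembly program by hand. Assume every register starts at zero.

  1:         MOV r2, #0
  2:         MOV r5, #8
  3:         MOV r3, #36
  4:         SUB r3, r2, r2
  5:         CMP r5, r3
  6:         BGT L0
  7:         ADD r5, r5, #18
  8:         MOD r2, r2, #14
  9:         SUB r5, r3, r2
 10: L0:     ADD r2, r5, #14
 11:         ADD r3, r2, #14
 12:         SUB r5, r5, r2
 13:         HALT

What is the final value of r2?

after MOV r2, #0: r2=0
after MOV r5, #8: r5=8
after MOV r3, #36: r3=36
after SUB r3, r2, r2: r3=0-0=0
CMP r5, r3  (cmp 8,0)
BGT L0: taken
after ADD r2, r5, #14: r2=8+14=22
after ADD r3, r2, #14: r3=22+14=36
after SUB r5, r5, r2: r5=8-22=-14
halt.

22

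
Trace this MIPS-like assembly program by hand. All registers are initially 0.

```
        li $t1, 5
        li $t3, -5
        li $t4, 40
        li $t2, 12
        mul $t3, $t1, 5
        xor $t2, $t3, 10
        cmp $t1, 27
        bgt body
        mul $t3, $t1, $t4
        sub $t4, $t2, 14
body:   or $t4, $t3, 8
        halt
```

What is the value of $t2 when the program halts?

li $t1, 5 → $t1=5
li $t3, -5 → $t3=-5
li $t4, 40 → $t4=40
li $t2, 12 → $t2=12
mul $t3, $t1, 5 → $t3=5*5=25
xor $t2, $t3, 10 → $t2=25^10=19
cmp $t1, 27  (cmp 5,27)
bgt body: not taken
mul $t3, $t1, $t4 → $t3=5*40=200
sub $t4, $t2, 14 → $t4=19-14=5
or $t4, $t3, 8 → $t4=200|8=200
halt.

19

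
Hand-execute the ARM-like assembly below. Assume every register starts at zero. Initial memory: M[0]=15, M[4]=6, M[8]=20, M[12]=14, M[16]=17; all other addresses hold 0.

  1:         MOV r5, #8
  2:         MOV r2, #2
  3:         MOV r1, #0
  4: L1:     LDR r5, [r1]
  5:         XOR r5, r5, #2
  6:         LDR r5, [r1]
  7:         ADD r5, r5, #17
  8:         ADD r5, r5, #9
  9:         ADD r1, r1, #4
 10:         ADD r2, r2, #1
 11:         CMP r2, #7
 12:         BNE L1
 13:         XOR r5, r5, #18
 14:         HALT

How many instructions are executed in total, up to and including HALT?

MOV r5, #8 → r5=8
MOV r2, #2 → r2=2
MOV r1, #0 → r1=0
LDR r5, [r1] → r5=M[0]=15
XOR r5, r5, #2 → r5=15^2=13
LDR r5, [r1] → r5=M[0]=15
ADD r5, r5, #17 → r5=15+17=32
ADD r5, r5, #9 → r5=32+9=41
ADD r1, r1, #4 → r1=0+4=4
ADD r2, r2, #1 → r2=2+1=3
CMP r2, #7  (cmp 3,7)
BNE L1: taken
LDR r5, [r1] → r5=M[4]=6
XOR r5, r5, #2 → r5=6^2=4
LDR r5, [r1] → r5=M[4]=6
ADD r5, r5, #17 → r5=6+17=23
ADD r5, r5, #9 → r5=23+9=32
ADD r1, r1, #4 → r1=4+4=8
ADD r2, r2, #1 → r2=3+1=4
CMP r2, #7  (cmp 4,7)
BNE L1: taken
LDR r5, [r1] → r5=M[8]=20
XOR r5, r5, #2 → r5=20^2=22
LDR r5, [r1] → r5=M[8]=20
ADD r5, r5, #17 → r5=20+17=37
ADD r5, r5, #9 → r5=37+9=46
ADD r1, r1, #4 → r1=8+4=12
ADD r2, r2, #1 → r2=4+1=5
CMP r2, #7  (cmp 5,7)
BNE L1: taken
LDR r5, [r1] → r5=M[12]=14
XOR r5, r5, #2 → r5=14^2=12
LDR r5, [r1] → r5=M[12]=14
ADD r5, r5, #17 → r5=14+17=31
ADD r5, r5, #9 → r5=31+9=40
ADD r1, r1, #4 → r1=12+4=16
ADD r2, r2, #1 → r2=5+1=6
CMP r2, #7  (cmp 6,7)
BNE L1: taken
LDR r5, [r1] → r5=M[16]=17
XOR r5, r5, #2 → r5=17^2=19
LDR r5, [r1] → r5=M[16]=17
ADD r5, r5, #17 → r5=17+17=34
ADD r5, r5, #9 → r5=34+9=43
ADD r1, r1, #4 → r1=16+4=20
ADD r2, r2, #1 → r2=6+1=7
CMP r2, #7  (cmp 7,7)
BNE L1: not taken
XOR r5, r5, #18 → r5=43^18=57
halt.
Total executed instructions: 50.

50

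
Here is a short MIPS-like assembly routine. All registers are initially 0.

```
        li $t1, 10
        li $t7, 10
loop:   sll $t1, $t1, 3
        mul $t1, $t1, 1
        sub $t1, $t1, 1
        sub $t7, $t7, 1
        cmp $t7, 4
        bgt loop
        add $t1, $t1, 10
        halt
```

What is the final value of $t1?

2584001

after li $t1, 10: $t1=10
after li $t7, 10: $t7=10
after sll $t1, $t1, 3: $t1=10<<3=80
after mul $t1, $t1, 1: $t1=80*1=80
after sub $t1, $t1, 1: $t1=80-1=79
after sub $t7, $t7, 1: $t7=10-1=9
cmp $t7, 4  (cmp 9,4)
bgt loop: taken
after sll $t1, $t1, 3: $t1=79<<3=632
after mul $t1, $t1, 1: $t1=632*1=632
after sub $t1, $t1, 1: $t1=632-1=631
after sub $t7, $t7, 1: $t7=9-1=8
cmp $t7, 4  (cmp 8,4)
bgt loop: taken
after sll $t1, $t1, 3: $t1=631<<3=5048
after mul $t1, $t1, 1: $t1=5048*1=5048
after sub $t1, $t1, 1: $t1=5048-1=5047
after sub $t7, $t7, 1: $t7=8-1=7
cmp $t7, 4  (cmp 7,4)
bgt loop: taken
after sll $t1, $t1, 3: $t1=5047<<3=40376
after mul $t1, $t1, 1: $t1=40376*1=40376
after sub $t1, $t1, 1: $t1=40376-1=40375
after sub $t7, $t7, 1: $t7=7-1=6
cmp $t7, 4  (cmp 6,4)
bgt loop: taken
after sll $t1, $t1, 3: $t1=40375<<3=323000
after mul $t1, $t1, 1: $t1=323000*1=323000
after sub $t1, $t1, 1: $t1=323000-1=322999
after sub $t7, $t7, 1: $t7=6-1=5
cmp $t7, 4  (cmp 5,4)
bgt loop: taken
after sll $t1, $t1, 3: $t1=322999<<3=2583992
after mul $t1, $t1, 1: $t1=2583992*1=2583992
after sub $t1, $t1, 1: $t1=2583992-1=2583991
after sub $t7, $t7, 1: $t7=5-1=4
cmp $t7, 4  (cmp 4,4)
bgt loop: not taken
after add $t1, $t1, 10: $t1=2583991+10=2584001
halt.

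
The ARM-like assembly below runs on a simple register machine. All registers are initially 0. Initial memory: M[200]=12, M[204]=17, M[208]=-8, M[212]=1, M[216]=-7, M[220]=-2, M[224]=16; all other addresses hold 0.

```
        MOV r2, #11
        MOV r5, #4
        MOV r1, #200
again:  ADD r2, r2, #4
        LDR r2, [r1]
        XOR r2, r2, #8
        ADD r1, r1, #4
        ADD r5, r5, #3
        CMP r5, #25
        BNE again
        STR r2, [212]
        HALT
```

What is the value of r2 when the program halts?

24

MOV r2, #11 → r2=11
MOV r5, #4 → r5=4
MOV r1, #200 → r1=200
ADD r2, r2, #4 → r2=11+4=15
LDR r2, [r1] → r2=M[200]=12
XOR r2, r2, #8 → r2=12^8=4
ADD r1, r1, #4 → r1=200+4=204
ADD r5, r5, #3 → r5=4+3=7
CMP r5, #25  (cmp 7,25)
BNE again: taken
ADD r2, r2, #4 → r2=4+4=8
LDR r2, [r1] → r2=M[204]=17
XOR r2, r2, #8 → r2=17^8=25
ADD r1, r1, #4 → r1=204+4=208
ADD r5, r5, #3 → r5=7+3=10
CMP r5, #25  (cmp 10,25)
BNE again: taken
ADD r2, r2, #4 → r2=25+4=29
LDR r2, [r1] → r2=M[208]=-8
XOR r2, r2, #8 → r2=(-8)^8=-16
ADD r1, r1, #4 → r1=208+4=212
ADD r5, r5, #3 → r5=10+3=13
CMP r5, #25  (cmp 13,25)
BNE again: taken
ADD r2, r2, #4 → r2=(-16)+4=-12
LDR r2, [r1] → r2=M[212]=1
XOR r2, r2, #8 → r2=1^8=9
ADD r1, r1, #4 → r1=212+4=216
ADD r5, r5, #3 → r5=13+3=16
CMP r5, #25  (cmp 16,25)
BNE again: taken
ADD r2, r2, #4 → r2=9+4=13
LDR r2, [r1] → r2=M[216]=-7
XOR r2, r2, #8 → r2=(-7)^8=-15
ADD r1, r1, #4 → r1=216+4=220
ADD r5, r5, #3 → r5=16+3=19
CMP r5, #25  (cmp 19,25)
BNE again: taken
ADD r2, r2, #4 → r2=(-15)+4=-11
LDR r2, [r1] → r2=M[220]=-2
XOR r2, r2, #8 → r2=(-2)^8=-10
ADD r1, r1, #4 → r1=220+4=224
ADD r5, r5, #3 → r5=19+3=22
CMP r5, #25  (cmp 22,25)
BNE again: taken
ADD r2, r2, #4 → r2=(-10)+4=-6
LDR r2, [r1] → r2=M[224]=16
XOR r2, r2, #8 → r2=16^8=24
ADD r1, r1, #4 → r1=224+4=228
ADD r5, r5, #3 → r5=22+3=25
CMP r5, #25  (cmp 25,25)
BNE again: not taken
STR r2, [212] → M[212]=24
halt.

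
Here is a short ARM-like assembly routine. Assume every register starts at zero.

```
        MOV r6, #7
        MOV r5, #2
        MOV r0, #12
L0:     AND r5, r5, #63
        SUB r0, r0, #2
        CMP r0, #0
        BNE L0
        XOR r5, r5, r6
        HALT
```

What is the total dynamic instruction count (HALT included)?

29

MOV r6, #7 → r6=7
MOV r5, #2 → r5=2
MOV r0, #12 → r0=12
AND r5, r5, #63 → r5=2&63=2
SUB r0, r0, #2 → r0=12-2=10
CMP r0, #0  (cmp 10,0)
BNE L0: taken
AND r5, r5, #63 → r5=2&63=2
SUB r0, r0, #2 → r0=10-2=8
CMP r0, #0  (cmp 8,0)
BNE L0: taken
AND r5, r5, #63 → r5=2&63=2
SUB r0, r0, #2 → r0=8-2=6
CMP r0, #0  (cmp 6,0)
BNE L0: taken
AND r5, r5, #63 → r5=2&63=2
SUB r0, r0, #2 → r0=6-2=4
CMP r0, #0  (cmp 4,0)
BNE L0: taken
AND r5, r5, #63 → r5=2&63=2
SUB r0, r0, #2 → r0=4-2=2
CMP r0, #0  (cmp 2,0)
BNE L0: taken
AND r5, r5, #63 → r5=2&63=2
SUB r0, r0, #2 → r0=2-2=0
CMP r0, #0  (cmp 0,0)
BNE L0: not taken
XOR r5, r5, r6 → r5=2^7=5
halt.
Total executed instructions: 29.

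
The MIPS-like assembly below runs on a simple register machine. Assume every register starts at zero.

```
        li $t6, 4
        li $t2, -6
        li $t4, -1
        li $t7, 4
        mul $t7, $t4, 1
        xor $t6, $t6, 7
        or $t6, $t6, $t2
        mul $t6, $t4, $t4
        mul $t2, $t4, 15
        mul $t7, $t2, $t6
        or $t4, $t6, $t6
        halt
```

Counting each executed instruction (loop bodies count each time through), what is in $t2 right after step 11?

-15

after li $t6, 4: $t6=4
after li $t2, -6: $t2=-6
after li $t4, -1: $t4=-1
after li $t7, 4: $t7=4
after mul $t7, $t4, 1: $t7=(-1)*1=-1
after xor $t6, $t6, 7: $t6=4^7=3
after or $t6, $t6, $t2: $t6=3|(-6)=-5
after mul $t6, $t4, $t4: $t6=(-1)*(-1)=1
after mul $t2, $t4, 15: $t2=(-1)*15=-15
after mul $t7, $t2, $t6: $t7=(-15)*1=-15
after or $t4, $t6, $t6: $t4=1|1=1
After step 11: $t2 = -15.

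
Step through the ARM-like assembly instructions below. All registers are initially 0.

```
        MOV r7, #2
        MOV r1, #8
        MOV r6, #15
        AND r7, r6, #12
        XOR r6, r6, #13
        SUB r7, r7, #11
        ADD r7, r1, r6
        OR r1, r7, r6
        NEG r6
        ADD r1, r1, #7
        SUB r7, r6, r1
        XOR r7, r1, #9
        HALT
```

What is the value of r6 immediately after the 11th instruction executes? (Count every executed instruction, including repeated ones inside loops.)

MOV r7, #2 → r7=2
MOV r1, #8 → r1=8
MOV r6, #15 → r6=15
AND r7, r6, #12 → r7=15&12=12
XOR r6, r6, #13 → r6=15^13=2
SUB r7, r7, #11 → r7=12-11=1
ADD r7, r1, r6 → r7=8+2=10
OR r1, r7, r6 → r1=10|2=10
NEG r6 → r6=-(2)=-2
ADD r1, r1, #7 → r1=10+7=17
SUB r7, r6, r1 → r7=(-2)-17=-19
After step 11: r6 = -2.

-2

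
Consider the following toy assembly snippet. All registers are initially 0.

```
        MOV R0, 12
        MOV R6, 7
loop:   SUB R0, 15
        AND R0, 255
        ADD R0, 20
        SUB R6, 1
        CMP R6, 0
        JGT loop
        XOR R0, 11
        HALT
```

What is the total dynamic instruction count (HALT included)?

46

MOV R0, 12 → R0=12
MOV R6, 7 → R6=7
SUB R0, 15 → R0=12-15=-3
AND R0, 255 → R0=(-3)&255=253
ADD R0, 20 → R0=253+20=273
SUB R6, 1 → R6=7-1=6
CMP R6, 0  (cmp 6,0)
JGT loop: taken
SUB R0, 15 → R0=273-15=258
AND R0, 255 → R0=258&255=2
ADD R0, 20 → R0=2+20=22
SUB R6, 1 → R6=6-1=5
CMP R6, 0  (cmp 5,0)
JGT loop: taken
SUB R0, 15 → R0=22-15=7
AND R0, 255 → R0=7&255=7
ADD R0, 20 → R0=7+20=27
SUB R6, 1 → R6=5-1=4
CMP R6, 0  (cmp 4,0)
JGT loop: taken
SUB R0, 15 → R0=27-15=12
AND R0, 255 → R0=12&255=12
ADD R0, 20 → R0=12+20=32
SUB R6, 1 → R6=4-1=3
CMP R6, 0  (cmp 3,0)
JGT loop: taken
SUB R0, 15 → R0=32-15=17
AND R0, 255 → R0=17&255=17
ADD R0, 20 → R0=17+20=37
SUB R6, 1 → R6=3-1=2
CMP R6, 0  (cmp 2,0)
JGT loop: taken
SUB R0, 15 → R0=37-15=22
AND R0, 255 → R0=22&255=22
ADD R0, 20 → R0=22+20=42
SUB R6, 1 → R6=2-1=1
CMP R6, 0  (cmp 1,0)
JGT loop: taken
SUB R0, 15 → R0=42-15=27
AND R0, 255 → R0=27&255=27
ADD R0, 20 → R0=27+20=47
SUB R6, 1 → R6=1-1=0
CMP R6, 0  (cmp 0,0)
JGT loop: not taken
XOR R0, 11 → R0=47^11=36
halt.
Total executed instructions: 46.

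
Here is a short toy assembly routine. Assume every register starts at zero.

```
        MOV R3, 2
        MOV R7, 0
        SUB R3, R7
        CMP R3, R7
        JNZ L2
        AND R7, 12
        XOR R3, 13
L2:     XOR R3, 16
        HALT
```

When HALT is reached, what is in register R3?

MOV R3, 2 → R3=2
MOV R7, 0 → R7=0
SUB R3, R7 → R3=2-0=2
CMP R3, R7  (cmp 2,0)
JNZ L2: taken
XOR R3, 16 → R3=2^16=18
halt.

18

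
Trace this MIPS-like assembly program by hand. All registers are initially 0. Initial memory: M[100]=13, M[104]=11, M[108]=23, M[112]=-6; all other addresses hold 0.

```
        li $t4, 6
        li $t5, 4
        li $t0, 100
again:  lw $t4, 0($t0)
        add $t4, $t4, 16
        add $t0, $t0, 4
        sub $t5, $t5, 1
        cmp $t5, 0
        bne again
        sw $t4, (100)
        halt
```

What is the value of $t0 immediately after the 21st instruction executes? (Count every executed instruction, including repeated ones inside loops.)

112

li $t4, 6 → $t4=6
li $t5, 4 → $t5=4
li $t0, 100 → $t0=100
lw $t4, 0($t0) → $t4=M[100]=13
add $t4, $t4, 16 → $t4=13+16=29
add $t0, $t0, 4 → $t0=100+4=104
sub $t5, $t5, 1 → $t5=4-1=3
cmp $t5, 0  (cmp 3,0)
bne again: taken
lw $t4, 0($t0) → $t4=M[104]=11
add $t4, $t4, 16 → $t4=11+16=27
add $t0, $t0, 4 → $t0=104+4=108
sub $t5, $t5, 1 → $t5=3-1=2
cmp $t5, 0  (cmp 2,0)
bne again: taken
lw $t4, 0($t0) → $t4=M[108]=23
add $t4, $t4, 16 → $t4=23+16=39
add $t0, $t0, 4 → $t0=108+4=112
sub $t5, $t5, 1 → $t5=2-1=1
cmp $t5, 0  (cmp 1,0)
bne again: taken
After step 21: $t0 = 112.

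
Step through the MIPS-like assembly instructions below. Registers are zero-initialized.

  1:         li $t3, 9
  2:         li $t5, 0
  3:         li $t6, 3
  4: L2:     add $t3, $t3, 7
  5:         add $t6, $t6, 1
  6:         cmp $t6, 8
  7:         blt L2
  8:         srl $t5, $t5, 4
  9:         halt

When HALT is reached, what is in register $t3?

after li $t3, 9: $t3=9
after li $t5, 0: $t5=0
after li $t6, 3: $t6=3
after add $t3, $t3, 7: $t3=9+7=16
after add $t6, $t6, 1: $t6=3+1=4
cmp $t6, 8  (cmp 4,8)
blt L2: taken
after add $t3, $t3, 7: $t3=16+7=23
after add $t6, $t6, 1: $t6=4+1=5
cmp $t6, 8  (cmp 5,8)
blt L2: taken
after add $t3, $t3, 7: $t3=23+7=30
after add $t6, $t6, 1: $t6=5+1=6
cmp $t6, 8  (cmp 6,8)
blt L2: taken
after add $t3, $t3, 7: $t3=30+7=37
after add $t6, $t6, 1: $t6=6+1=7
cmp $t6, 8  (cmp 7,8)
blt L2: taken
after add $t3, $t3, 7: $t3=37+7=44
after add $t6, $t6, 1: $t6=7+1=8
cmp $t6, 8  (cmp 8,8)
blt L2: not taken
after srl $t5, $t5, 4: $t5=0>>4=0
halt.

44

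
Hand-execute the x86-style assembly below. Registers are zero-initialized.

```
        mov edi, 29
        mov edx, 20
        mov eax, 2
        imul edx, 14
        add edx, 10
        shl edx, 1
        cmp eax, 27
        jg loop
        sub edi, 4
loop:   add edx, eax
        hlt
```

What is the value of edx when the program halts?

edi=29
edx=20
eax=2
edx=20*14=280
edx=280+10=290
edx=290<<1=580
cmp eax, 27  (cmp 2,27)
jg loop: not taken
edi=29-4=25
edx=580+2=582
halt.

582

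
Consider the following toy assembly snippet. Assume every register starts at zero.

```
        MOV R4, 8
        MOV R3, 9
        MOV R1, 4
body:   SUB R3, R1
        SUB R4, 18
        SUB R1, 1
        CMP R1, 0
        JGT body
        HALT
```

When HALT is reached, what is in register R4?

after MOV R4, 8: R4=8
after MOV R3, 9: R3=9
after MOV R1, 4: R1=4
after SUB R3, R1: R3=9-4=5
after SUB R4, 18: R4=8-18=-10
after SUB R1, 1: R1=4-1=3
CMP R1, 0  (cmp 3,0)
JGT body: taken
after SUB R3, R1: R3=5-3=2
after SUB R4, 18: R4=(-10)-18=-28
after SUB R1, 1: R1=3-1=2
CMP R1, 0  (cmp 2,0)
JGT body: taken
after SUB R3, R1: R3=2-2=0
after SUB R4, 18: R4=(-28)-18=-46
after SUB R1, 1: R1=2-1=1
CMP R1, 0  (cmp 1,0)
JGT body: taken
after SUB R3, R1: R3=0-1=-1
after SUB R4, 18: R4=(-46)-18=-64
after SUB R1, 1: R1=1-1=0
CMP R1, 0  (cmp 0,0)
JGT body: not taken
halt.

-64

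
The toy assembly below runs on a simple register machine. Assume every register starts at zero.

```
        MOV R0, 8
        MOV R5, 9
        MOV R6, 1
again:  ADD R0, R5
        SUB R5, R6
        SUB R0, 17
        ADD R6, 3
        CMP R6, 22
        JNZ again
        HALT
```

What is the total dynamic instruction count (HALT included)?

46

R0=8
R5=9
R6=1
R0=8+9=17
R5=9-1=8
R0=17-17=0
R6=1+3=4
CMP R6, 22  (cmp 4,22)
JNZ again: taken
R0=0+8=8
R5=8-4=4
R0=8-17=-9
R6=4+3=7
CMP R6, 22  (cmp 7,22)
JNZ again: taken
R0=(-9)+4=-5
R5=4-7=-3
R0=(-5)-17=-22
R6=7+3=10
CMP R6, 22  (cmp 10,22)
JNZ again: taken
R0=(-22)+(-3)=-25
R5=(-3)-10=-13
R0=(-25)-17=-42
R6=10+3=13
CMP R6, 22  (cmp 13,22)
JNZ again: taken
R0=(-42)+(-13)=-55
R5=(-13)-13=-26
R0=(-55)-17=-72
R6=13+3=16
CMP R6, 22  (cmp 16,22)
JNZ again: taken
R0=(-72)+(-26)=-98
R5=(-26)-16=-42
R0=(-98)-17=-115
R6=16+3=19
CMP R6, 22  (cmp 19,22)
JNZ again: taken
R0=(-115)+(-42)=-157
R5=(-42)-19=-61
R0=(-157)-17=-174
R6=19+3=22
CMP R6, 22  (cmp 22,22)
JNZ again: not taken
halt.
Total executed instructions: 46.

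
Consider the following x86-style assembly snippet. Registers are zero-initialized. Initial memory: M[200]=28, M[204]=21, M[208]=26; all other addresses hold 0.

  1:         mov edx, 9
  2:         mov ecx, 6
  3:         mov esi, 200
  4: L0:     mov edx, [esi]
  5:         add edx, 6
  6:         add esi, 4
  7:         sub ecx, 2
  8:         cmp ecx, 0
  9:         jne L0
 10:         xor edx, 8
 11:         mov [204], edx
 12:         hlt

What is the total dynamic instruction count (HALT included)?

24

mov edx, 9 → edx=9
mov ecx, 6 → ecx=6
mov esi, 200 → esi=200
mov edx, [esi] → edx=M[200]=28
add edx, 6 → edx=28+6=34
add esi, 4 → esi=200+4=204
sub ecx, 2 → ecx=6-2=4
cmp ecx, 0  (cmp 4,0)
jne L0: taken
mov edx, [esi] → edx=M[204]=21
add edx, 6 → edx=21+6=27
add esi, 4 → esi=204+4=208
sub ecx, 2 → ecx=4-2=2
cmp ecx, 0  (cmp 2,0)
jne L0: taken
mov edx, [esi] → edx=M[208]=26
add edx, 6 → edx=26+6=32
add esi, 4 → esi=208+4=212
sub ecx, 2 → ecx=2-2=0
cmp ecx, 0  (cmp 0,0)
jne L0: not taken
xor edx, 8 → edx=32^8=40
mov [204], edx → M[204]=40
halt.
Total executed instructions: 24.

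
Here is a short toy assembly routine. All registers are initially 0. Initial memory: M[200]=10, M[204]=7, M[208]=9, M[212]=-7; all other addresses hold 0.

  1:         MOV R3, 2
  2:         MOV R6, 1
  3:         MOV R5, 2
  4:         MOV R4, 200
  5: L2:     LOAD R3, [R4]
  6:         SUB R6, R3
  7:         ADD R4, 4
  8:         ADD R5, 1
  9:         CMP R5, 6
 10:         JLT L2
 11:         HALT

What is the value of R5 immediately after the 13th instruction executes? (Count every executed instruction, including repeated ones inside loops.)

MOV R3, 2 → R3=2
MOV R6, 1 → R6=1
MOV R5, 2 → R5=2
MOV R4, 200 → R4=200
LOAD R3, [R4] → R3=M[200]=10
SUB R6, R3 → R6=1-10=-9
ADD R4, 4 → R4=200+4=204
ADD R5, 1 → R5=2+1=3
CMP R5, 6  (cmp 3,6)
JLT L2: taken
LOAD R3, [R4] → R3=M[204]=7
SUB R6, R3 → R6=(-9)-7=-16
ADD R4, 4 → R4=204+4=208
After step 13: R5 = 3.

3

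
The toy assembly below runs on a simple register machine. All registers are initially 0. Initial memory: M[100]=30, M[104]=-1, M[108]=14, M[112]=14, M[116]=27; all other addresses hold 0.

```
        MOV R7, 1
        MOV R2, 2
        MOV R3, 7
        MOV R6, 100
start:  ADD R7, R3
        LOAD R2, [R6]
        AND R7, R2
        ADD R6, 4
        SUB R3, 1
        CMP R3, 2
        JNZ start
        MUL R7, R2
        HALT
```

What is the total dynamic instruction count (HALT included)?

41

MOV R7, 1 → R7=1
MOV R2, 2 → R2=2
MOV R3, 7 → R3=7
MOV R6, 100 → R6=100
ADD R7, R3 → R7=1+7=8
LOAD R2, [R6] → R2=M[100]=30
AND R7, R2 → R7=8&30=8
ADD R6, 4 → R6=100+4=104
SUB R3, 1 → R3=7-1=6
CMP R3, 2  (cmp 6,2)
JNZ start: taken
ADD R7, R3 → R7=8+6=14
LOAD R2, [R6] → R2=M[104]=-1
AND R7, R2 → R7=14&(-1)=14
ADD R6, 4 → R6=104+4=108
SUB R3, 1 → R3=6-1=5
CMP R3, 2  (cmp 5,2)
JNZ start: taken
ADD R7, R3 → R7=14+5=19
LOAD R2, [R6] → R2=M[108]=14
AND R7, R2 → R7=19&14=2
ADD R6, 4 → R6=108+4=112
SUB R3, 1 → R3=5-1=4
CMP R3, 2  (cmp 4,2)
JNZ start: taken
ADD R7, R3 → R7=2+4=6
LOAD R2, [R6] → R2=M[112]=14
AND R7, R2 → R7=6&14=6
ADD R6, 4 → R6=112+4=116
SUB R3, 1 → R3=4-1=3
CMP R3, 2  (cmp 3,2)
JNZ start: taken
ADD R7, R3 → R7=6+3=9
LOAD R2, [R6] → R2=M[116]=27
AND R7, R2 → R7=9&27=9
ADD R6, 4 → R6=116+4=120
SUB R3, 1 → R3=3-1=2
CMP R3, 2  (cmp 2,2)
JNZ start: not taken
MUL R7, R2 → R7=9*27=243
halt.
Total executed instructions: 41.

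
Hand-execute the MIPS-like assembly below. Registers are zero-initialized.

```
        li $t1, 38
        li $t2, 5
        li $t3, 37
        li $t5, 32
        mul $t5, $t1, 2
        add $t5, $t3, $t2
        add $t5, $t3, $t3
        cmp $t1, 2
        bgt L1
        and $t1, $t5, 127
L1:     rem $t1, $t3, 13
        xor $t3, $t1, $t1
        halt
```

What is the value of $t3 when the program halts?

li $t1, 38 → $t1=38
li $t2, 5 → $t2=5
li $t3, 37 → $t3=37
li $t5, 32 → $t5=32
mul $t5, $t1, 2 → $t5=38*2=76
add $t5, $t3, $t2 → $t5=37+5=42
add $t5, $t3, $t3 → $t5=37+37=74
cmp $t1, 2  (cmp 38,2)
bgt L1: taken
rem $t1, $t3, 13 → $t1=37%13=11
xor $t3, $t1, $t1 → $t3=11^11=0
halt.

0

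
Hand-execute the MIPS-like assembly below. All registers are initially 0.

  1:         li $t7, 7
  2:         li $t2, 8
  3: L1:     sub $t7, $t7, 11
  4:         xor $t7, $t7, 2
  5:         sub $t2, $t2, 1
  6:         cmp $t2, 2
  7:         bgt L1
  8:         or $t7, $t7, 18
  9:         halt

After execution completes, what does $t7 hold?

-41

$t7=7
$t2=8
$t7=7-11=-4
$t7=(-4)^2=-2
$t2=8-1=7
cmp $t2, 2  (cmp 7,2)
bgt L1: taken
$t7=(-2)-11=-13
$t7=(-13)^2=-15
$t2=7-1=6
cmp $t2, 2  (cmp 6,2)
bgt L1: taken
$t7=(-15)-11=-26
$t7=(-26)^2=-28
$t2=6-1=5
cmp $t2, 2  (cmp 5,2)
bgt L1: taken
$t7=(-28)-11=-39
$t7=(-39)^2=-37
$t2=5-1=4
cmp $t2, 2  (cmp 4,2)
bgt L1: taken
$t7=(-37)-11=-48
$t7=(-48)^2=-46
$t2=4-1=3
cmp $t2, 2  (cmp 3,2)
bgt L1: taken
$t7=(-46)-11=-57
$t7=(-57)^2=-59
$t2=3-1=2
cmp $t2, 2  (cmp 2,2)
bgt L1: not taken
$t7=(-59)|18=-41
halt.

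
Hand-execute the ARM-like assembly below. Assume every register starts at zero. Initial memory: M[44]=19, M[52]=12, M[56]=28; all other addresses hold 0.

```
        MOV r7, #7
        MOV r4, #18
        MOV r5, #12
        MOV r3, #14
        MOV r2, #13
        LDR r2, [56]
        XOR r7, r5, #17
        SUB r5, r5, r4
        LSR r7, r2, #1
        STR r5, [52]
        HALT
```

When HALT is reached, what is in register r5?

-6

r7=7
r4=18
r5=12
r3=14
r2=13
r2=M[56]=28
r7=12^17=29
r5=12-18=-6
r7=28>>1=14
STR r5, [52] → M[52]=-6
halt.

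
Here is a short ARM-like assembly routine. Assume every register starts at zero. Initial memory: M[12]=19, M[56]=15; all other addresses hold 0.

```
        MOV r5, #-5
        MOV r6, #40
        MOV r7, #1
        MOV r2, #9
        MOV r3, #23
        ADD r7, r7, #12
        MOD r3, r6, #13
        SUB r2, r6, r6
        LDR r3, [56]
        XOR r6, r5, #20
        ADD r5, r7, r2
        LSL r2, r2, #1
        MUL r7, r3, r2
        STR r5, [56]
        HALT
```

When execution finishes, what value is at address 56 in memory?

13

MOV r5, #-5 → r5=-5
MOV r6, #40 → r6=40
MOV r7, #1 → r7=1
MOV r2, #9 → r2=9
MOV r3, #23 → r3=23
ADD r7, r7, #12 → r7=1+12=13
MOD r3, r6, #13 → r3=40%13=1
SUB r2, r6, r6 → r2=40-40=0
LDR r3, [56] → r3=M[56]=15
XOR r6, r5, #20 → r6=(-5)^20=-17
ADD r5, r7, r2 → r5=13+0=13
LSL r2, r2, #1 → r2=0<<1=0
MUL r7, r3, r2 → r7=15*0=0
STR r5, [56] → M[56]=13
halt.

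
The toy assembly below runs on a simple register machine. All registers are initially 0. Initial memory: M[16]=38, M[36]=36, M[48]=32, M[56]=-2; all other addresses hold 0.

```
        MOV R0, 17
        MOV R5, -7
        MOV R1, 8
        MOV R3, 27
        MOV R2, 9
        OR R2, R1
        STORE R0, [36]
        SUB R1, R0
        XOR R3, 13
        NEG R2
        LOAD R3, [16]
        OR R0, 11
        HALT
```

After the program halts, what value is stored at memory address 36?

after MOV R0, 17: R0=17
after MOV R5, -7: R5=-7
after MOV R1, 8: R1=8
after MOV R3, 27: R3=27
after MOV R2, 9: R2=9
after OR R2, R1: R2=9|8=9
STORE R0, [36] → M[36]=17
after SUB R1, R0: R1=8-17=-9
after XOR R3, 13: R3=27^13=22
after NEG R2: R2=-(9)=-9
after LOAD R3, [16]: R3=M[16]=38
after OR R0, 11: R0=17|11=27
halt.

17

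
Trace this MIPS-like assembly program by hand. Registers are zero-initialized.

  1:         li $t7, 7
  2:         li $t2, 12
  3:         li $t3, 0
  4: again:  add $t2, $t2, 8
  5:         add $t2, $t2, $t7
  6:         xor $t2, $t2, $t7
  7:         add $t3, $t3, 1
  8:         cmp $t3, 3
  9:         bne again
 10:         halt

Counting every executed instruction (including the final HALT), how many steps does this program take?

22

li $t7, 7 → $t7=7
li $t2, 12 → $t2=12
li $t3, 0 → $t3=0
add $t2, $t2, 8 → $t2=12+8=20
add $t2, $t2, $t7 → $t2=20+7=27
xor $t2, $t2, $t7 → $t2=27^7=28
add $t3, $t3, 1 → $t3=0+1=1
cmp $t3, 3  (cmp 1,3)
bne again: taken
add $t2, $t2, 8 → $t2=28+8=36
add $t2, $t2, $t7 → $t2=36+7=43
xor $t2, $t2, $t7 → $t2=43^7=44
add $t3, $t3, 1 → $t3=1+1=2
cmp $t3, 3  (cmp 2,3)
bne again: taken
add $t2, $t2, 8 → $t2=44+8=52
add $t2, $t2, $t7 → $t2=52+7=59
xor $t2, $t2, $t7 → $t2=59^7=60
add $t3, $t3, 1 → $t3=2+1=3
cmp $t3, 3  (cmp 3,3)
bne again: not taken
halt.
Total executed instructions: 22.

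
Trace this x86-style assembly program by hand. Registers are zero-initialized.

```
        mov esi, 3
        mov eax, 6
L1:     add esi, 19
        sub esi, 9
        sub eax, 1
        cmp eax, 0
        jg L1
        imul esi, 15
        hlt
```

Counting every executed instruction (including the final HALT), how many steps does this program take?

after mov esi, 3: esi=3
after mov eax, 6: eax=6
after add esi, 19: esi=3+19=22
after sub esi, 9: esi=22-9=13
after sub eax, 1: eax=6-1=5
cmp eax, 0  (cmp 5,0)
jg L1: taken
after add esi, 19: esi=13+19=32
after sub esi, 9: esi=32-9=23
after sub eax, 1: eax=5-1=4
cmp eax, 0  (cmp 4,0)
jg L1: taken
after add esi, 19: esi=23+19=42
after sub esi, 9: esi=42-9=33
after sub eax, 1: eax=4-1=3
cmp eax, 0  (cmp 3,0)
jg L1: taken
after add esi, 19: esi=33+19=52
after sub esi, 9: esi=52-9=43
after sub eax, 1: eax=3-1=2
cmp eax, 0  (cmp 2,0)
jg L1: taken
after add esi, 19: esi=43+19=62
after sub esi, 9: esi=62-9=53
after sub eax, 1: eax=2-1=1
cmp eax, 0  (cmp 1,0)
jg L1: taken
after add esi, 19: esi=53+19=72
after sub esi, 9: esi=72-9=63
after sub eax, 1: eax=1-1=0
cmp eax, 0  (cmp 0,0)
jg L1: not taken
after imul esi, 15: esi=63*15=945
halt.
Total executed instructions: 34.

34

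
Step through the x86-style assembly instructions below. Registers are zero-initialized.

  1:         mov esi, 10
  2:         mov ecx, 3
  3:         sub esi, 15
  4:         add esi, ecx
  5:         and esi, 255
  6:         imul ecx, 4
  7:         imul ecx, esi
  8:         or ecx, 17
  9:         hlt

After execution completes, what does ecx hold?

3065

mov esi, 10 → esi=10
mov ecx, 3 → ecx=3
sub esi, 15 → esi=10-15=-5
add esi, ecx → esi=(-5)+3=-2
and esi, 255 → esi=(-2)&255=254
imul ecx, 4 → ecx=3*4=12
imul ecx, esi → ecx=12*254=3048
or ecx, 17 → ecx=3048|17=3065
halt.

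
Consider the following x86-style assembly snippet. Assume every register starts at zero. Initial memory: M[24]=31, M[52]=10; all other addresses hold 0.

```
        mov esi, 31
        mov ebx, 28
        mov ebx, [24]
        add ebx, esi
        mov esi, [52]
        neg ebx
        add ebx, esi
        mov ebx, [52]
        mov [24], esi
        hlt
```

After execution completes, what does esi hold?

10

after mov esi, 31: esi=31
after mov ebx, 28: ebx=28
after mov ebx, [24]: ebx=M[24]=31
after add ebx, esi: ebx=31+31=62
after mov esi, [52]: esi=M[52]=10
after neg ebx: ebx=-(62)=-62
after add ebx, esi: ebx=(-62)+10=-52
after mov ebx, [52]: ebx=M[52]=10
mov [24], esi → M[24]=10
halt.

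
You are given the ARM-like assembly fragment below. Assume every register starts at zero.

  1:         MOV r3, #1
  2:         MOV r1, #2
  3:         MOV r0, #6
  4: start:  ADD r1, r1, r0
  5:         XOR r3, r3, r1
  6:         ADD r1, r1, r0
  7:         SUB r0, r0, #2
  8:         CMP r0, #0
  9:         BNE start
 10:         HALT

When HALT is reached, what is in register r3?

r3=1
r1=2
r0=6
r1=2+6=8
r3=1^8=9
r1=8+6=14
r0=6-2=4
CMP r0, #0  (cmp 4,0)
BNE start: taken
r1=14+4=18
r3=9^18=27
r1=18+4=22
r0=4-2=2
CMP r0, #0  (cmp 2,0)
BNE start: taken
r1=22+2=24
r3=27^24=3
r1=24+2=26
r0=2-2=0
CMP r0, #0  (cmp 0,0)
BNE start: not taken
halt.

3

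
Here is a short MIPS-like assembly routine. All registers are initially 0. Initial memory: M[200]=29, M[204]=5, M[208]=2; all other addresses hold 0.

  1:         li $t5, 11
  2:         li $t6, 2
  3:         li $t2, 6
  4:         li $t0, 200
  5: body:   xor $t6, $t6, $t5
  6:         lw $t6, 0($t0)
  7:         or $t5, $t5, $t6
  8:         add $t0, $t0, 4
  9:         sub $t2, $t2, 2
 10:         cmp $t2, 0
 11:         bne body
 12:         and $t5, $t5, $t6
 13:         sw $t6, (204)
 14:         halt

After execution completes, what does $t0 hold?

$t5=11
$t6=2
$t2=6
$t0=200
$t6=2^11=9
$t6=M[200]=29
$t5=11|29=31
$t0=200+4=204
$t2=6-2=4
cmp $t2, 0  (cmp 4,0)
bne body: taken
$t6=29^31=2
$t6=M[204]=5
$t5=31|5=31
$t0=204+4=208
$t2=4-2=2
cmp $t2, 0  (cmp 2,0)
bne body: taken
$t6=5^31=26
$t6=M[208]=2
$t5=31|2=31
$t0=208+4=212
$t2=2-2=0
cmp $t2, 0  (cmp 0,0)
bne body: not taken
$t5=31&2=2
sw $t6, (204) → M[204]=2
halt.

212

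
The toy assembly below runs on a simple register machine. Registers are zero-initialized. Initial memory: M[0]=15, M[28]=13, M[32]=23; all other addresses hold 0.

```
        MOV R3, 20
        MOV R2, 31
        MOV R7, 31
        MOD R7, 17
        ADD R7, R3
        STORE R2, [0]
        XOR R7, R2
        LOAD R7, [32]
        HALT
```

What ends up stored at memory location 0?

R3=20
R2=31
R7=31
R7=31%17=14
R7=14+20=34
STORE R2, [0] → M[0]=31
R7=34^31=61
R7=M[32]=23
halt.

31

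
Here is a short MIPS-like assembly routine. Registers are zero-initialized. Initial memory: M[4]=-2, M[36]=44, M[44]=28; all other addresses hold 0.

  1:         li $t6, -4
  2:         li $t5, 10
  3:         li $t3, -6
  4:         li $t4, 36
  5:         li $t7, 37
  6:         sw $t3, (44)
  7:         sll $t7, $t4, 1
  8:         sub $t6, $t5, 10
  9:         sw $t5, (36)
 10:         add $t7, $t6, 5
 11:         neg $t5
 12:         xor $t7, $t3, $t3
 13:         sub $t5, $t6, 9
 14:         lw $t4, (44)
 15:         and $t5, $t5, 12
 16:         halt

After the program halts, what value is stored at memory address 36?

10

after li $t6, -4: $t6=-4
after li $t5, 10: $t5=10
after li $t3, -6: $t3=-6
after li $t4, 36: $t4=36
after li $t7, 37: $t7=37
sw $t3, (44) → M[44]=-6
after sll $t7, $t4, 1: $t7=36<<1=72
after sub $t6, $t5, 10: $t6=10-10=0
sw $t5, (36) → M[36]=10
after add $t7, $t6, 5: $t7=0+5=5
after neg $t5: $t5=-(10)=-10
after xor $t7, $t3, $t3: $t7=(-6)^(-6)=0
after sub $t5, $t6, 9: $t5=0-9=-9
after lw $t4, (44): $t4=M[44]=-6
after and $t5, $t5, 12: $t5=(-9)&12=4
halt.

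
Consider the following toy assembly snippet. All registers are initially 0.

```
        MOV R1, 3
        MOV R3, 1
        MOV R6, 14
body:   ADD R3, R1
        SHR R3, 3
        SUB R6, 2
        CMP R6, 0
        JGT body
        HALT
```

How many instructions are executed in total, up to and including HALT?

after MOV R1, 3: R1=3
after MOV R3, 1: R3=1
after MOV R6, 14: R6=14
after ADD R3, R1: R3=1+3=4
after SHR R3, 3: R3=4>>3=0
after SUB R6, 2: R6=14-2=12
CMP R6, 0  (cmp 12,0)
JGT body: taken
after ADD R3, R1: R3=0+3=3
after SHR R3, 3: R3=3>>3=0
after SUB R6, 2: R6=12-2=10
CMP R6, 0  (cmp 10,0)
JGT body: taken
after ADD R3, R1: R3=0+3=3
after SHR R3, 3: R3=3>>3=0
after SUB R6, 2: R6=10-2=8
CMP R6, 0  (cmp 8,0)
JGT body: taken
after ADD R3, R1: R3=0+3=3
after SHR R3, 3: R3=3>>3=0
after SUB R6, 2: R6=8-2=6
CMP R6, 0  (cmp 6,0)
JGT body: taken
after ADD R3, R1: R3=0+3=3
after SHR R3, 3: R3=3>>3=0
after SUB R6, 2: R6=6-2=4
CMP R6, 0  (cmp 4,0)
JGT body: taken
after ADD R3, R1: R3=0+3=3
after SHR R3, 3: R3=3>>3=0
after SUB R6, 2: R6=4-2=2
CMP R6, 0  (cmp 2,0)
JGT body: taken
after ADD R3, R1: R3=0+3=3
after SHR R3, 3: R3=3>>3=0
after SUB R6, 2: R6=2-2=0
CMP R6, 0  (cmp 0,0)
JGT body: not taken
halt.
Total executed instructions: 39.

39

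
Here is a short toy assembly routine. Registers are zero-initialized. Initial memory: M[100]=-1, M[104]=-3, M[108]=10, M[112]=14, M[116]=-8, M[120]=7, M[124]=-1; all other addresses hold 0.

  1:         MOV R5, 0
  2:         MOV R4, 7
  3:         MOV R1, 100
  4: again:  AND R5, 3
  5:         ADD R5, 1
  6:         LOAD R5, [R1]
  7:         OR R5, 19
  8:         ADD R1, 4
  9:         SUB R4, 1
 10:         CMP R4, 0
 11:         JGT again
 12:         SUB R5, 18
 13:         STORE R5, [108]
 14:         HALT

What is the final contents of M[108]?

MOV R5, 0 → R5=0
MOV R4, 7 → R4=7
MOV R1, 100 → R1=100
AND R5, 3 → R5=0&3=0
ADD R5, 1 → R5=0+1=1
LOAD R5, [R1] → R5=M[100]=-1
OR R5, 19 → R5=(-1)|19=-1
ADD R1, 4 → R1=100+4=104
SUB R4, 1 → R4=7-1=6
CMP R4, 0  (cmp 6,0)
JGT again: taken
AND R5, 3 → R5=(-1)&3=3
ADD R5, 1 → R5=3+1=4
LOAD R5, [R1] → R5=M[104]=-3
OR R5, 19 → R5=(-3)|19=-1
ADD R1, 4 → R1=104+4=108
SUB R4, 1 → R4=6-1=5
CMP R4, 0  (cmp 5,0)
JGT again: taken
AND R5, 3 → R5=(-1)&3=3
ADD R5, 1 → R5=3+1=4
LOAD R5, [R1] → R5=M[108]=10
OR R5, 19 → R5=10|19=27
ADD R1, 4 → R1=108+4=112
SUB R4, 1 → R4=5-1=4
CMP R4, 0  (cmp 4,0)
JGT again: taken
AND R5, 3 → R5=27&3=3
ADD R5, 1 → R5=3+1=4
LOAD R5, [R1] → R5=M[112]=14
OR R5, 19 → R5=14|19=31
ADD R1, 4 → R1=112+4=116
SUB R4, 1 → R4=4-1=3
CMP R4, 0  (cmp 3,0)
JGT again: taken
AND R5, 3 → R5=31&3=3
ADD R5, 1 → R5=3+1=4
LOAD R5, [R1] → R5=M[116]=-8
OR R5, 19 → R5=(-8)|19=-5
ADD R1, 4 → R1=116+4=120
SUB R4, 1 → R4=3-1=2
CMP R4, 0  (cmp 2,0)
JGT again: taken
AND R5, 3 → R5=(-5)&3=3
ADD R5, 1 → R5=3+1=4
LOAD R5, [R1] → R5=M[120]=7
OR R5, 19 → R5=7|19=23
ADD R1, 4 → R1=120+4=124
SUB R4, 1 → R4=2-1=1
CMP R4, 0  (cmp 1,0)
JGT again: taken
AND R5, 3 → R5=23&3=3
ADD R5, 1 → R5=3+1=4
LOAD R5, [R1] → R5=M[124]=-1
OR R5, 19 → R5=(-1)|19=-1
ADD R1, 4 → R1=124+4=128
SUB R4, 1 → R4=1-1=0
CMP R4, 0  (cmp 0,0)
JGT again: not taken
SUB R5, 18 → R5=(-1)-18=-19
STORE R5, [108] → M[108]=-19
halt.

-19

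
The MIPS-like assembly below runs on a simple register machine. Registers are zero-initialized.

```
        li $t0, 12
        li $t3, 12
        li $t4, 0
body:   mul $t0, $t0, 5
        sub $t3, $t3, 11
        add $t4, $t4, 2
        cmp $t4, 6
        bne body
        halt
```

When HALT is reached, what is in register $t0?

li $t0, 12 → $t0=12
li $t3, 12 → $t3=12
li $t4, 0 → $t4=0
mul $t0, $t0, 5 → $t0=12*5=60
sub $t3, $t3, 11 → $t3=12-11=1
add $t4, $t4, 2 → $t4=0+2=2
cmp $t4, 6  (cmp 2,6)
bne body: taken
mul $t0, $t0, 5 → $t0=60*5=300
sub $t3, $t3, 11 → $t3=1-11=-10
add $t4, $t4, 2 → $t4=2+2=4
cmp $t4, 6  (cmp 4,6)
bne body: taken
mul $t0, $t0, 5 → $t0=300*5=1500
sub $t3, $t3, 11 → $t3=(-10)-11=-21
add $t4, $t4, 2 → $t4=4+2=6
cmp $t4, 6  (cmp 6,6)
bne body: not taken
halt.

1500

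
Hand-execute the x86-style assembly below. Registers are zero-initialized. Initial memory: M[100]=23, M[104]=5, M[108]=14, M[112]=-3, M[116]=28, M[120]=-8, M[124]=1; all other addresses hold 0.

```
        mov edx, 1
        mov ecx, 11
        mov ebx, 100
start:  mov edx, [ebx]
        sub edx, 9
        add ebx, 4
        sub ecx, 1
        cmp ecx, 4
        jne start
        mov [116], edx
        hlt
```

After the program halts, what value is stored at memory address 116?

-8

mov edx, 1 → edx=1
mov ecx, 11 → ecx=11
mov ebx, 100 → ebx=100
mov edx, [ebx] → edx=M[100]=23
sub edx, 9 → edx=23-9=14
add ebx, 4 → ebx=100+4=104
sub ecx, 1 → ecx=11-1=10
cmp ecx, 4  (cmp 10,4)
jne start: taken
mov edx, [ebx] → edx=M[104]=5
sub edx, 9 → edx=5-9=-4
add ebx, 4 → ebx=104+4=108
sub ecx, 1 → ecx=10-1=9
cmp ecx, 4  (cmp 9,4)
jne start: taken
mov edx, [ebx] → edx=M[108]=14
sub edx, 9 → edx=14-9=5
add ebx, 4 → ebx=108+4=112
sub ecx, 1 → ecx=9-1=8
cmp ecx, 4  (cmp 8,4)
jne start: taken
mov edx, [ebx] → edx=M[112]=-3
sub edx, 9 → edx=(-3)-9=-12
add ebx, 4 → ebx=112+4=116
sub ecx, 1 → ecx=8-1=7
cmp ecx, 4  (cmp 7,4)
jne start: taken
mov edx, [ebx] → edx=M[116]=28
sub edx, 9 → edx=28-9=19
add ebx, 4 → ebx=116+4=120
sub ecx, 1 → ecx=7-1=6
cmp ecx, 4  (cmp 6,4)
jne start: taken
mov edx, [ebx] → edx=M[120]=-8
sub edx, 9 → edx=(-8)-9=-17
add ebx, 4 → ebx=120+4=124
sub ecx, 1 → ecx=6-1=5
cmp ecx, 4  (cmp 5,4)
jne start: taken
mov edx, [ebx] → edx=M[124]=1
sub edx, 9 → edx=1-9=-8
add ebx, 4 → ebx=124+4=128
sub ecx, 1 → ecx=5-1=4
cmp ecx, 4  (cmp 4,4)
jne start: not taken
mov [116], edx → M[116]=-8
halt.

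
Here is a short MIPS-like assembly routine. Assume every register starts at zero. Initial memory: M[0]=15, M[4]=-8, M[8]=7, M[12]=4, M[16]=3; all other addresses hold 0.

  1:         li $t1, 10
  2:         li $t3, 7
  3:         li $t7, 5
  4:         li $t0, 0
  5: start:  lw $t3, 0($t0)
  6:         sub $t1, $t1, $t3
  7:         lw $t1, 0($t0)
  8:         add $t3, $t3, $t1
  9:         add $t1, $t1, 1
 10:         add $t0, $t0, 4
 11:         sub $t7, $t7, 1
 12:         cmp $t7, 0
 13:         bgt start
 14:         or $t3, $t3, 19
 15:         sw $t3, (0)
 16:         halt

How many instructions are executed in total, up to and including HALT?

after li $t1, 10: $t1=10
after li $t3, 7: $t3=7
after li $t7, 5: $t7=5
after li $t0, 0: $t0=0
after lw $t3, 0($t0): $t3=M[0]=15
after sub $t1, $t1, $t3: $t1=10-15=-5
after lw $t1, 0($t0): $t1=M[0]=15
after add $t3, $t3, $t1: $t3=15+15=30
after add $t1, $t1, 1: $t1=15+1=16
after add $t0, $t0, 4: $t0=0+4=4
after sub $t7, $t7, 1: $t7=5-1=4
cmp $t7, 0  (cmp 4,0)
bgt start: taken
after lw $t3, 0($t0): $t3=M[4]=-8
after sub $t1, $t1, $t3: $t1=16-(-8)=24
after lw $t1, 0($t0): $t1=M[4]=-8
after add $t3, $t3, $t1: $t3=(-8)+(-8)=-16
after add $t1, $t1, 1: $t1=(-8)+1=-7
after add $t0, $t0, 4: $t0=4+4=8
after sub $t7, $t7, 1: $t7=4-1=3
cmp $t7, 0  (cmp 3,0)
bgt start: taken
after lw $t3, 0($t0): $t3=M[8]=7
after sub $t1, $t1, $t3: $t1=(-7)-7=-14
after lw $t1, 0($t0): $t1=M[8]=7
after add $t3, $t3, $t1: $t3=7+7=14
after add $t1, $t1, 1: $t1=7+1=8
after add $t0, $t0, 4: $t0=8+4=12
after sub $t7, $t7, 1: $t7=3-1=2
cmp $t7, 0  (cmp 2,0)
bgt start: taken
after lw $t3, 0($t0): $t3=M[12]=4
after sub $t1, $t1, $t3: $t1=8-4=4
after lw $t1, 0($t0): $t1=M[12]=4
after add $t3, $t3, $t1: $t3=4+4=8
after add $t1, $t1, 1: $t1=4+1=5
after add $t0, $t0, 4: $t0=12+4=16
after sub $t7, $t7, 1: $t7=2-1=1
cmp $t7, 0  (cmp 1,0)
bgt start: taken
after lw $t3, 0($t0): $t3=M[16]=3
after sub $t1, $t1, $t3: $t1=5-3=2
after lw $t1, 0($t0): $t1=M[16]=3
after add $t3, $t3, $t1: $t3=3+3=6
after add $t1, $t1, 1: $t1=3+1=4
after add $t0, $t0, 4: $t0=16+4=20
after sub $t7, $t7, 1: $t7=1-1=0
cmp $t7, 0  (cmp 0,0)
bgt start: not taken
after or $t3, $t3, 19: $t3=6|19=23
sw $t3, (0) → M[0]=23
halt.
Total executed instructions: 52.

52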